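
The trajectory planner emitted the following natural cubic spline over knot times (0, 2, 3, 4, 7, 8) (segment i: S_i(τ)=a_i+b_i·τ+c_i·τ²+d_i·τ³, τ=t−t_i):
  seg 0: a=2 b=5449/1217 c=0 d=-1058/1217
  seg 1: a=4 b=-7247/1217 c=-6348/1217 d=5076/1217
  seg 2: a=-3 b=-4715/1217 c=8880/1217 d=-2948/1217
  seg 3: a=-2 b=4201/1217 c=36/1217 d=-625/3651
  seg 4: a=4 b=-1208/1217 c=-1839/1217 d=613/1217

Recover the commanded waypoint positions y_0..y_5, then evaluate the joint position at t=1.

y_0=2 y_1=4 y_2=-3 y_3=-2 y_4=4 y_5=2
S(1) = 6825/1217

y_0 = S_0(0) = a_0 = 2
y_1 = S_1(0) = a_1 = 4
y_2 = S_2(0) = a_2 = -3
y_3 = S_3(0) = a_3 = -2
y_4 = S_4(0) = a_4 = 4
y_5 = S_4(1) = 2
t_q=1 is in segment 0 (τ=1); S_0(τ)=6825/1217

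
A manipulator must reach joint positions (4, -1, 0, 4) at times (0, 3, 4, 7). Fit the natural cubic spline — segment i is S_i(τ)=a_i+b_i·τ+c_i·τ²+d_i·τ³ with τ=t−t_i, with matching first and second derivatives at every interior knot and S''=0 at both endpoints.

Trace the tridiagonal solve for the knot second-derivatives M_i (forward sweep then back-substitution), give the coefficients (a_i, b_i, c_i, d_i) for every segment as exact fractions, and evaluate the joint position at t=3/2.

  seg 0: a=4 b=-8/3 c=0 d=1/9
  seg 1: a=-1 b=1/3 c=1 d=-1/3
  seg 2: a=0 b=4/3 c=0 d=0
S(3/2) = 3/8

Δ: Δ0=-5/3, Δ1=1, Δ2=4/3
row 1: diag=8, rhs=16; c'=1/8, d'=2
row 2: denom=8−1·1/8=63/8; d'=(2−1·2)/(63/8)=0
back: M2=0
back: M1=2−1/8·0=2
M: M0=0, M1=2, M2=0, M3=0
seg 0: a=4, c=M0/2=0, d=(M1−M0)/(6·3)=1/9, b=Δ0−h0·(2M0+M1)/6=-8/3
seg 1: a=-1, c=M1/2=1, d=(M2−M1)/(6·1)=-1/3, b=Δ1−h1·(2M1+M2)/6=1/3
seg 2: a=0, c=M2/2=0, d=(M3−M2)/(6·3)=0, b=Δ2−h2·(2M2+M3)/6=4/3
t_q=3/2 → seg 0, τ=3/2; S=4+-8/3·τ+0·τ²+1/9·τ³=3/8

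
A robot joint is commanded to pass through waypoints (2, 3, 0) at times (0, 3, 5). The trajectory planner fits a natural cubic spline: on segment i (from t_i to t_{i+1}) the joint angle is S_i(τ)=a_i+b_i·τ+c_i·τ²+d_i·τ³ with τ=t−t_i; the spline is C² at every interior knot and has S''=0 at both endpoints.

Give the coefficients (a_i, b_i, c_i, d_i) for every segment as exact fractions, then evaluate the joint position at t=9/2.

  seg 0: a=2 b=53/60 c=0 d=-11/180
  seg 1: a=3 b=-23/30 c=-11/20 d=11/120
S(9/2) = 59/64

Δ: Δ0=1/3, Δ1=-3/2
row 1: diag=10, rhs=-11; c'=1/5, d'=-11/10
back: M1=-11/10
M: M0=0, M1=-11/10, M2=0
seg 0: a=2, c=M0/2=0, d=(M1−M0)/(6·3)=-11/180, b=Δ0−h0·(2M0+M1)/6=53/60
seg 1: a=3, c=M1/2=-11/20, d=(M2−M1)/(6·2)=11/120, b=Δ1−h1·(2M1+M2)/6=-23/30
t_q=9/2 → seg 1, τ=3/2; S=3+-23/30·τ+-11/20·τ²+11/120·τ³=59/64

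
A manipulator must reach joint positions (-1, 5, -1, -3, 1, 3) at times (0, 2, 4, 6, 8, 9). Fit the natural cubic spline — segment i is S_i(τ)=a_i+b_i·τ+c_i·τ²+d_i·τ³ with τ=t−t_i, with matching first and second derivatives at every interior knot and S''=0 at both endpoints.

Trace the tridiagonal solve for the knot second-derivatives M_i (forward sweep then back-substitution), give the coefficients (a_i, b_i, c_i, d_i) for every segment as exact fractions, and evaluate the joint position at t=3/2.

Δ: Δ0=3, Δ1=-3, Δ2=-1, Δ3=2, Δ4=2
row 1: diag=8, rhs=-36; c'=1/4, d'=-9/2
row 2: denom=8−2·1/4=15/2; d'=(12−2·-9/2)/(15/2)=14/5
row 3: denom=8−2·4/15=112/15; d'=(18−2·14/5)/(112/15)=93/56
row 4: denom=6−2·15/56=153/28; d'=(0−2·93/56)/(153/28)=-31/51
back: M4=-31/51
back: M3=93/56−15/56·-31/51=31/17
back: M2=14/5−4/15·31/17=118/51
back: M1=-9/2−1/4·118/51=-259/51
M: M0=0, M1=-259/51, M2=118/51, M3=31/17, M4=-31/51, M5=0
seg 0: a=-1, c=M0/2=0, d=(M1−M0)/(6·2)=-259/612, b=Δ0−h0·(2M0+M1)/6=718/153
seg 1: a=5, c=M1/2=-259/102, d=(M2−M1)/(6·2)=377/612, b=Δ1−h1·(2M1+M2)/6=-59/153
seg 2: a=-1, c=M2/2=59/51, d=(M3−M2)/(6·2)=-25/612, b=Δ2−h2·(2M2+M3)/6=-482/153
seg 3: a=-3, c=M3/2=31/34, d=(M4−M3)/(6·2)=-31/153, b=Δ3−h3·(2M3+M4)/6=151/153
seg 4: a=1, c=M4/2=-31/102, d=(M5−M4)/(6·1)=31/306, b=Δ4−h4·(2M4+M5)/6=337/153
t_q=3/2 → seg 0, τ=3/2; S=-1+718/153·τ+0·τ²+-259/612·τ³=7525/1632

  seg 0: a=-1 b=718/153 c=0 d=-259/612
  seg 1: a=5 b=-59/153 c=-259/102 d=377/612
  seg 2: a=-1 b=-482/153 c=59/51 d=-25/612
  seg 3: a=-3 b=151/153 c=31/34 d=-31/153
  seg 4: a=1 b=337/153 c=-31/102 d=31/306
S(3/2) = 7525/1632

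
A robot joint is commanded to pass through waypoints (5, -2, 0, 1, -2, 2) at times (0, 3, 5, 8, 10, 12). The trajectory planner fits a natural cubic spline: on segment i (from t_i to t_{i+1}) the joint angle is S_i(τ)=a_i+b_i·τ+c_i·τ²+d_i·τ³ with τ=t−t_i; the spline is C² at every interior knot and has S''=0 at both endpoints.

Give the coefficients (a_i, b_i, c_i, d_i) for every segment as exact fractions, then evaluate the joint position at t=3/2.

  seg 0: a=5 b=-11069/3288 c=0 d=3397/29592
  seg 1: a=-2 b=-439/1644 c=3397/3288 d=-219/1096
  seg 2: a=0 b=2413/1644 c=-545/3288 d=-2095/29592
  seg 3: a=1 b=-4729/3288 c=-110/137 d=5077/13152
  seg 4: a=-2 b=-29/1644 c=3317/2192 d=-3317/13152
S(3/2) = 2961/8768

Δ: Δ0=-7/3, Δ1=1, Δ2=1/3, Δ3=-3/2, Δ4=2
row 1: diag=10, rhs=20; c'=1/5, d'=2
row 2: denom=10−2·1/5=48/5; d'=(-4−2·2)/(48/5)=-5/6
row 3: denom=10−3·5/16=145/16; d'=(-11−3·-5/6)/(145/16)=-136/145
row 4: denom=8−2·32/145=1096/145; d'=(21−2·-136/145)/(1096/145)=3317/1096
back: M4=3317/1096
back: M3=-136/145−32/145·3317/1096=-220/137
back: M2=-5/6−5/16·-220/137=-545/1644
back: M1=2−1/5·-545/1644=3397/1644
M: M0=0, M1=3397/1644, M2=-545/1644, M3=-220/137, M4=3317/1096, M5=0
seg 0: a=5, c=M0/2=0, d=(M1−M0)/(6·3)=3397/29592, b=Δ0−h0·(2M0+M1)/6=-11069/3288
seg 1: a=-2, c=M1/2=3397/3288, d=(M2−M1)/(6·2)=-219/1096, b=Δ1−h1·(2M1+M2)/6=-439/1644
seg 2: a=0, c=M2/2=-545/3288, d=(M3−M2)/(6·3)=-2095/29592, b=Δ2−h2·(2M2+M3)/6=2413/1644
seg 3: a=1, c=M3/2=-110/137, d=(M4−M3)/(6·2)=5077/13152, b=Δ3−h3·(2M3+M4)/6=-4729/3288
seg 4: a=-2, c=M4/2=3317/2192, d=(M5−M4)/(6·2)=-3317/13152, b=Δ4−h4·(2M4+M5)/6=-29/1644
t_q=3/2 → seg 0, τ=3/2; S=5+-11069/3288·τ+0·τ²+3397/29592·τ³=2961/8768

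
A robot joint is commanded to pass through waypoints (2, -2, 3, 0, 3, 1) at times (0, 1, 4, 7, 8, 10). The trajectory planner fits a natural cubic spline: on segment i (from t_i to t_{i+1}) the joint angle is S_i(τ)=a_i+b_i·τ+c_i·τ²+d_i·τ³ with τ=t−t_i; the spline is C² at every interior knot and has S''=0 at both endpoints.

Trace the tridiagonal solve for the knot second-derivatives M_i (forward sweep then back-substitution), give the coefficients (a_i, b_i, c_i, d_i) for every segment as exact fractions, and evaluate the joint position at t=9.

  seg 0: a=2 b=-18146/3657 c=0 d=3518/3657
  seg 1: a=-2 b=-7592/3657 c=3518/1219 d=-17975/32913
  seg 2: a=3 b=1807/3657 c=-7421/3657 d=16799/32913
  seg 3: a=0 b=7678/3657 c=3126/1219 d=-6085/3657
  seg 4: a=3 b=8179/3657 c=-2959/1219 d=2959/7314
S(9) = 7835/2438

Δ: Δ0=-4, Δ1=5/3, Δ2=-1, Δ3=3, Δ4=-1
row 1: diag=8, rhs=34; c'=3/8, d'=17/4
row 2: denom=12−3·3/8=87/8; d'=(-16−3·17/4)/(87/8)=-230/87
row 3: denom=8−3·8/29=208/29; d'=(24−3·-230/87)/(208/29)=463/104
row 4: denom=6−1·29/208=1219/208; d'=(-24−1·463/104)/(1219/208)=-5918/1219
back: M4=-5918/1219
back: M3=463/104−29/208·-5918/1219=6252/1219
back: M2=-230/87−8/29·6252/1219=-14842/3657
back: M1=17/4−3/8·-14842/3657=7036/1219
M: M0=0, M1=7036/1219, M2=-14842/3657, M3=6252/1219, M4=-5918/1219, M5=0
seg 0: a=2, c=M0/2=0, d=(M1−M0)/(6·1)=3518/3657, b=Δ0−h0·(2M0+M1)/6=-18146/3657
seg 1: a=-2, c=M1/2=3518/1219, d=(M2−M1)/(6·3)=-17975/32913, b=Δ1−h1·(2M1+M2)/6=-7592/3657
seg 2: a=3, c=M2/2=-7421/3657, d=(M3−M2)/(6·3)=16799/32913, b=Δ2−h2·(2M2+M3)/6=1807/3657
seg 3: a=0, c=M3/2=3126/1219, d=(M4−M3)/(6·1)=-6085/3657, b=Δ3−h3·(2M3+M4)/6=7678/3657
seg 4: a=3, c=M4/2=-2959/1219, d=(M5−M4)/(6·2)=2959/7314, b=Δ4−h4·(2M4+M5)/6=8179/3657
t_q=9 → seg 4, τ=1; S=3+8179/3657·τ+-2959/1219·τ²+2959/7314·τ³=7835/2438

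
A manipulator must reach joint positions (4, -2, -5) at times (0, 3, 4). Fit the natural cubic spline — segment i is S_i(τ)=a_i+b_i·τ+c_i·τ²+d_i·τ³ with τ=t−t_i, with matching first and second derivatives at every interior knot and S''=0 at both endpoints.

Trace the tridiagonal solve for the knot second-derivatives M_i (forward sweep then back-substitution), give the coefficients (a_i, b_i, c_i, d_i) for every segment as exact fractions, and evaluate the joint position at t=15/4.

  seg 0: a=4 b=-13/8 c=0 d=-1/24
  seg 1: a=-2 b=-11/4 c=-3/8 d=1/8
S(15/4) = -2161/512

Δ: Δ0=-2, Δ1=-3
row 1: diag=8, rhs=-6; c'=1/8, d'=-3/4
back: M1=-3/4
M: M0=0, M1=-3/4, M2=0
seg 0: a=4, c=M0/2=0, d=(M1−M0)/(6·3)=-1/24, b=Δ0−h0·(2M0+M1)/6=-13/8
seg 1: a=-2, c=M1/2=-3/8, d=(M2−M1)/(6·1)=1/8, b=Δ1−h1·(2M1+M2)/6=-11/4
t_q=15/4 → seg 1, τ=3/4; S=-2+-11/4·τ+-3/8·τ²+1/8·τ³=-2161/512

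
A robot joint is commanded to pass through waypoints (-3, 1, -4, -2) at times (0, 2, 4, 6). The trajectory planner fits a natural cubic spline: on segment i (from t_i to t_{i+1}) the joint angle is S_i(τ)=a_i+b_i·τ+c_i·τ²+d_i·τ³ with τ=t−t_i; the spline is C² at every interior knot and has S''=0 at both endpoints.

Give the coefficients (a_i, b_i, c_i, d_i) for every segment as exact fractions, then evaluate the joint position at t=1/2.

Δ: Δ0=2, Δ1=-5/2, Δ2=1
row 1: diag=8, rhs=-27; c'=1/4, d'=-27/8
row 2: denom=8−2·1/4=15/2; d'=(21−2·-27/8)/(15/2)=37/10
back: M2=37/10
back: M1=-27/8−1/4·37/10=-43/10
M: M0=0, M1=-43/10, M2=37/10, M3=0
seg 0: a=-3, c=M0/2=0, d=(M1−M0)/(6·2)=-43/120, b=Δ0−h0·(2M0+M1)/6=103/30
seg 1: a=1, c=M1/2=-43/20, d=(M2−M1)/(6·2)=2/3, b=Δ1−h1·(2M1+M2)/6=-13/15
seg 2: a=-4, c=M2/2=37/20, d=(M3−M2)/(6·2)=-37/120, b=Δ2−h2·(2M2+M3)/6=-22/15
t_q=1/2 → seg 0, τ=1/2; S=-3+103/30·τ+0·τ²+-43/120·τ³=-85/64

  seg 0: a=-3 b=103/30 c=0 d=-43/120
  seg 1: a=1 b=-13/15 c=-43/20 d=2/3
  seg 2: a=-4 b=-22/15 c=37/20 d=-37/120
S(1/2) = -85/64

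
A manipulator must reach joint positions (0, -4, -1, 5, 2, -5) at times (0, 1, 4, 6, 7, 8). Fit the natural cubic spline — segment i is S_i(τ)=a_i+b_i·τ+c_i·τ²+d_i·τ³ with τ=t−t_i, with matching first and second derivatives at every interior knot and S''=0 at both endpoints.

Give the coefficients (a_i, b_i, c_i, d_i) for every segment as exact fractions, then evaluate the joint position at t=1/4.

  seg 0: a=0 b=-976/215 c=0 d=116/215
  seg 1: a=-4 b=-628/215 c=348/215 d=-67/645
  seg 2: a=-1 b=857/215 c=147/215 d=-253/430
  seg 3: a=5 b=-73/215 c=-612/215 d=8/43
  seg 4: a=2 b=-1177/215 c=-492/215 d=164/215
S(1/4) = -775/688

Δ: Δ0=-4, Δ1=1, Δ2=3, Δ3=-3, Δ4=-7
row 1: diag=8, rhs=30; c'=3/8, d'=15/4
row 2: denom=10−3·3/8=71/8; d'=(12−3·15/4)/(71/8)=6/71
row 3: denom=6−2·16/71=394/71; d'=(-36−2·6/71)/(394/71)=-1284/197
row 4: denom=4−1·71/394=1505/394; d'=(-24−1·-1284/197)/(1505/394)=-984/215
back: M4=-984/215
back: M3=-1284/197−71/394·-984/215=-1224/215
back: M2=6/71−16/71·-1224/215=294/215
back: M1=15/4−3/8·294/215=696/215
M: M0=0, M1=696/215, M2=294/215, M3=-1224/215, M4=-984/215, M5=0
seg 0: a=0, c=M0/2=0, d=(M1−M0)/(6·1)=116/215, b=Δ0−h0·(2M0+M1)/6=-976/215
seg 1: a=-4, c=M1/2=348/215, d=(M2−M1)/(6·3)=-67/645, b=Δ1−h1·(2M1+M2)/6=-628/215
seg 2: a=-1, c=M2/2=147/215, d=(M3−M2)/(6·2)=-253/430, b=Δ2−h2·(2M2+M3)/6=857/215
seg 3: a=5, c=M3/2=-612/215, d=(M4−M3)/(6·1)=8/43, b=Δ3−h3·(2M3+M4)/6=-73/215
seg 4: a=2, c=M4/2=-492/215, d=(M5−M4)/(6·1)=164/215, b=Δ4−h4·(2M4+M5)/6=-1177/215
t_q=1/4 → seg 0, τ=1/4; S=0+-976/215·τ+0·τ²+116/215·τ³=-775/688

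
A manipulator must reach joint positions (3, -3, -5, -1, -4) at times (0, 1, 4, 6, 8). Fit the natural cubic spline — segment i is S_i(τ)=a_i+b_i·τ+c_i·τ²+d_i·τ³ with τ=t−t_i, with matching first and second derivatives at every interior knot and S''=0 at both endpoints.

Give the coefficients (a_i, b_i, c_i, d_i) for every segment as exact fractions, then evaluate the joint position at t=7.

Δ: Δ0=-6, Δ1=-2/3, Δ2=2, Δ3=-3/2
row 1: diag=8, rhs=32; c'=3/8, d'=4
row 2: denom=10−3·3/8=71/8; d'=(16−3·4)/(71/8)=32/71
row 3: denom=8−2·16/71=536/71; d'=(-21−2·32/71)/(536/71)=-1555/536
back: M3=-1555/536
back: M2=32/71−16/71·-1555/536=74/67
back: M1=4−3/8·74/67=961/268
M: M0=0, M1=961/268, M2=74/67, M3=-1555/536, M4=0
seg 0: a=3, c=M0/2=0, d=(M1−M0)/(6·1)=961/1608, b=Δ0−h0·(2M0+M1)/6=-10609/1608
seg 1: a=-3, c=M1/2=961/536, d=(M2−M1)/(6·3)=-665/4824, b=Δ1−h1·(2M1+M2)/6=-3863/804
seg 2: a=-5, c=M2/2=37/67, d=(M3−M2)/(6·2)=-2147/6432, b=Δ2−h2·(2M2+M3)/6=3587/1608
seg 3: a=-1, c=M3/2=-1555/1072, d=(M4−M3)/(6·2)=1555/6432, b=Δ3−h3·(2M3+M4)/6=349/804
t_q=7 → seg 3, τ=1; S=-1+349/804·τ+-1555/1072·τ²+1555/6432·τ³=-3805/2144

  seg 0: a=3 b=-10609/1608 c=0 d=961/1608
  seg 1: a=-3 b=-3863/804 c=961/536 d=-665/4824
  seg 2: a=-5 b=3587/1608 c=37/67 d=-2147/6432
  seg 3: a=-1 b=349/804 c=-1555/1072 d=1555/6432
S(7) = -3805/2144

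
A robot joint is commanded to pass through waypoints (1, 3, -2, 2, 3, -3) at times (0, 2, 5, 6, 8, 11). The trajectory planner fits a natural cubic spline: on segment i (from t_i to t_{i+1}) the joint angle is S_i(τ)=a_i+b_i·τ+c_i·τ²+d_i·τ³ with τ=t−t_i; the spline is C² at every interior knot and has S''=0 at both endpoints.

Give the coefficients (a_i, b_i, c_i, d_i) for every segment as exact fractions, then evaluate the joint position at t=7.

Δ: Δ0=1, Δ1=-5/3, Δ2=4, Δ3=1/2, Δ4=-2
row 1: diag=10, rhs=-16; c'=3/10, d'=-8/5
row 2: denom=8−3·3/10=71/10; d'=(34−3·-8/5)/(71/10)=388/71
row 3: denom=6−1·10/71=416/71; d'=(-21−1·388/71)/(416/71)=-1879/416
row 4: denom=10−2·71/208=969/104; d'=(-15−2·-1879/416)/(969/104)=-73/114
back: M4=-73/114
back: M3=-1879/416−71/208·-73/114=-245/57
back: M2=388/71−10/71·-245/57=346/57
back: M1=-8/5−3/10·346/57=-65/19
M: M0=0, M1=-65/19, M2=346/57, M3=-245/57, M4=-73/114, M5=0
seg 0: a=1, c=M0/2=0, d=(M1−M0)/(6·2)=-65/228, b=Δ0−h0·(2M0+M1)/6=122/57
seg 1: a=3, c=M1/2=-65/38, d=(M2−M1)/(6·3)=541/1026, b=Δ1−h1·(2M1+M2)/6=-73/57
seg 2: a=-2, c=M2/2=173/57, d=(M3−M2)/(6·1)=-197/114, b=Δ2−h2·(2M2+M3)/6=307/114
seg 3: a=2, c=M3/2=-245/114, d=(M4−M3)/(6·2)=139/456, b=Δ3−h3·(2M3+M4)/6=68/19
seg 4: a=3, c=M4/2=-73/228, d=(M5−M4)/(6·3)=73/2052, b=Δ4−h4·(2M4+M5)/6=-155/114
t_q=7 → seg 3, τ=1; S=2+68/19·τ+-245/114·τ²+139/456·τ³=1703/456

  seg 0: a=1 b=122/57 c=0 d=-65/228
  seg 1: a=3 b=-73/57 c=-65/38 d=541/1026
  seg 2: a=-2 b=307/114 c=173/57 d=-197/114
  seg 3: a=2 b=68/19 c=-245/114 d=139/456
  seg 4: a=3 b=-155/114 c=-73/228 d=73/2052
S(7) = 1703/456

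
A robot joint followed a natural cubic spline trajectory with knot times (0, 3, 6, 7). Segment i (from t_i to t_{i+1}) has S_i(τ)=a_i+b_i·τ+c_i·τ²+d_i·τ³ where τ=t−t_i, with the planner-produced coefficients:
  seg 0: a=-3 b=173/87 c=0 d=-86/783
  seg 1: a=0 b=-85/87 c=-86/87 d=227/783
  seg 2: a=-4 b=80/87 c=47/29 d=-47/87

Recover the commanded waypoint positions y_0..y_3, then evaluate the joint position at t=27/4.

y_0=-3 y_1=0 y_2=-4 y_3=-2
S(27/4) = -4875/1856

y_0 = S_0(0) = a_0 = -3
y_1 = S_1(0) = a_1 = 0
y_2 = S_2(0) = a_2 = -4
y_3 = S_2(1) = -2
t_q=27/4 is in segment 2 (τ=3/4); S_2(τ)=-4875/1856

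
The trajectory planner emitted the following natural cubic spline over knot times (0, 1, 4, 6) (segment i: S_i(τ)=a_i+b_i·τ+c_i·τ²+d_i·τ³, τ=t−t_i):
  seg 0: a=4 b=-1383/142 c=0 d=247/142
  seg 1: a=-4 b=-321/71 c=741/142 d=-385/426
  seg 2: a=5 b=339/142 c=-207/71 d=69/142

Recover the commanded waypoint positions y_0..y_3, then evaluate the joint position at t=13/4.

y_0=4 y_1=-4 y_2=5 y_3=2
S(13/4) = 17729/9088

y_0 = S_0(0) = a_0 = 4
y_1 = S_1(0) = a_1 = -4
y_2 = S_2(0) = a_2 = 5
y_3 = S_2(2) = 2
t_q=13/4 is in segment 1 (τ=9/4); S_1(τ)=17729/9088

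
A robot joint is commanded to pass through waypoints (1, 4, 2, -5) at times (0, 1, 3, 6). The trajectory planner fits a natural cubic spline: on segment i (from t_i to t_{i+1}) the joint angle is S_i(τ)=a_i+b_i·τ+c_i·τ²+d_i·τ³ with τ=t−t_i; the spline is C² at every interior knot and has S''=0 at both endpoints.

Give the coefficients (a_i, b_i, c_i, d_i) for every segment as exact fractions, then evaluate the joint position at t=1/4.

Δ: Δ0=3, Δ1=-1, Δ2=-7/3
row 1: diag=6, rhs=-24; c'=1/3, d'=-4
row 2: denom=10−2·1/3=28/3; d'=(-8−2·-4)/(28/3)=0
back: M2=0
back: M1=-4−1/3·0=-4
M: M0=0, M1=-4, M2=0, M3=0
seg 0: a=1, c=M0/2=0, d=(M1−M0)/(6·1)=-2/3, b=Δ0−h0·(2M0+M1)/6=11/3
seg 1: a=4, c=M1/2=-2, d=(M2−M1)/(6·2)=1/3, b=Δ1−h1·(2M1+M2)/6=5/3
seg 2: a=2, c=M2/2=0, d=(M3−M2)/(6·3)=0, b=Δ2−h2·(2M2+M3)/6=-7/3
t_q=1/4 → seg 0, τ=1/4; S=1+11/3·τ+0·τ²+-2/3·τ³=61/32

  seg 0: a=1 b=11/3 c=0 d=-2/3
  seg 1: a=4 b=5/3 c=-2 d=1/3
  seg 2: a=2 b=-7/3 c=0 d=0
S(1/4) = 61/32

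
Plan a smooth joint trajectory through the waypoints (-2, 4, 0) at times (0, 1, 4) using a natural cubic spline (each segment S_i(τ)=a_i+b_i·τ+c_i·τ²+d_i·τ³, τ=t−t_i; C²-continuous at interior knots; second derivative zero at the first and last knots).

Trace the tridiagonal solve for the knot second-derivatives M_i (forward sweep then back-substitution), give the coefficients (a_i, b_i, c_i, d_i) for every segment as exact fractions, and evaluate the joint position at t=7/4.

Δ: Δ0=6, Δ1=-4/3
row 1: diag=8, rhs=-44; c'=3/8, d'=-11/2
back: M1=-11/2
M: M0=0, M1=-11/2, M2=0
seg 0: a=-2, c=M0/2=0, d=(M1−M0)/(6·1)=-11/12, b=Δ0−h0·(2M0+M1)/6=83/12
seg 1: a=4, c=M1/2=-11/4, d=(M2−M1)/(6·3)=11/36, b=Δ1−h1·(2M1+M2)/6=25/6
t_q=7/4 → seg 1, τ=3/4; S=4+25/6·τ+-11/4·τ²+11/36·τ³=1461/256

  seg 0: a=-2 b=83/12 c=0 d=-11/12
  seg 1: a=4 b=25/6 c=-11/4 d=11/36
S(7/4) = 1461/256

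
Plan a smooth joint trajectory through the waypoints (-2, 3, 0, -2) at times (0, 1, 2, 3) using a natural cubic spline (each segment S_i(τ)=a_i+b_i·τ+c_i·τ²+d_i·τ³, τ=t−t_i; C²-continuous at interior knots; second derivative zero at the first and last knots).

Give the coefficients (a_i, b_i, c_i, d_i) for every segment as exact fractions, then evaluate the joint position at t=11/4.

Δ: Δ0=5, Δ1=-3, Δ2=-2
row 1: diag=4, rhs=-48; c'=1/4, d'=-12
row 2: denom=4−1·1/4=15/4; d'=(6−1·-12)/(15/4)=24/5
back: M2=24/5
back: M1=-12−1/4·24/5=-66/5
M: M0=0, M1=-66/5, M2=24/5, M3=0
seg 0: a=-2, c=M0/2=0, d=(M1−M0)/(6·1)=-11/5, b=Δ0−h0·(2M0+M1)/6=36/5
seg 1: a=3, c=M1/2=-33/5, d=(M2−M1)/(6·1)=3, b=Δ1−h1·(2M1+M2)/6=3/5
seg 2: a=0, c=M2/2=12/5, d=(M3−M2)/(6·1)=-4/5, b=Δ2−h2·(2M2+M3)/6=-18/5
t_q=11/4 → seg 2, τ=3/4; S=0+-18/5·τ+12/5·τ²+-4/5·τ³=-27/16

  seg 0: a=-2 b=36/5 c=0 d=-11/5
  seg 1: a=3 b=3/5 c=-33/5 d=3
  seg 2: a=0 b=-18/5 c=12/5 d=-4/5
S(11/4) = -27/16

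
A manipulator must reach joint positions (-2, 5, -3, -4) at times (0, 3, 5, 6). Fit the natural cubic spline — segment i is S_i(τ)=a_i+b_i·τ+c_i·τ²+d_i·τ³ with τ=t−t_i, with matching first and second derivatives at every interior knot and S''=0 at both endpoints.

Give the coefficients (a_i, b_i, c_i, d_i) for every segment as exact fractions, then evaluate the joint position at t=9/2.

Δ: Δ0=7/3, Δ1=-4, Δ2=-1
row 1: diag=10, rhs=-38; c'=1/5, d'=-19/5
row 2: denom=6−2·1/5=28/5; d'=(18−2·-19/5)/(28/5)=32/7
back: M2=32/7
back: M1=-19/5−1/5·32/7=-33/7
M: M0=0, M1=-33/7, M2=32/7, M3=0
seg 0: a=-2, c=M0/2=0, d=(M1−M0)/(6·3)=-11/42, b=Δ0−h0·(2M0+M1)/6=197/42
seg 1: a=5, c=M1/2=-33/14, d=(M2−M1)/(6·2)=65/84, b=Δ1−h1·(2M1+M2)/6=-50/21
seg 2: a=-3, c=M2/2=16/7, d=(M3−M2)/(6·1)=-16/21, b=Δ2−h2·(2M2+M3)/6=-53/21
t_q=9/2 → seg 1, τ=3/2; S=5+-50/21·τ+-33/14·τ²+65/84·τ³=-283/224

  seg 0: a=-2 b=197/42 c=0 d=-11/42
  seg 1: a=5 b=-50/21 c=-33/14 d=65/84
  seg 2: a=-3 b=-53/21 c=16/7 d=-16/21
S(9/2) = -283/224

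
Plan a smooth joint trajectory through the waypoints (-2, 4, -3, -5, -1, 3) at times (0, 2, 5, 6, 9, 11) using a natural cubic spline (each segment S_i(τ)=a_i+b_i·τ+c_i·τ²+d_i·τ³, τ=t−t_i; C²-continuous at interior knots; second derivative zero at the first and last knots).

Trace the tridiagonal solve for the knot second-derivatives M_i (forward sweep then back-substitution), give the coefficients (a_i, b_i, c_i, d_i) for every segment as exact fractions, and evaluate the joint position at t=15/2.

Δ: Δ0=3, Δ1=-7/3, Δ2=-2, Δ3=4/3, Δ4=2
row 1: diag=10, rhs=-32; c'=3/10, d'=-16/5
row 2: denom=8−3·3/10=71/10; d'=(2−3·-16/5)/(71/10)=116/71
row 3: denom=8−1·10/71=558/71; d'=(20−1·116/71)/(558/71)=652/279
row 4: denom=10−3·71/186=549/62; d'=(4−3·652/279)/(549/62)=-560/1647
back: M4=-560/1647
back: M3=652/279−71/186·-560/1647=12188/4941
back: M2=116/71−10/71·12188/4941=6356/4941
back: M1=-16/5−3/10·6356/4941=-5906/1647
M: M0=0, M1=-5906/1647, M2=6356/4941, M3=12188/4941, M4=-560/1647, M5=0
seg 0: a=-2, c=M0/2=0, d=(M1−M0)/(6·2)=-2953/9882, b=Δ0−h0·(2M0+M1)/6=20729/4941
seg 1: a=4, c=M1/2=-2953/1647, d=(M2−M1)/(6·3)=12037/44469, b=Δ1−h1·(2M1+M2)/6=3011/4941
seg 2: a=-3, c=M2/2=3178/4941, d=(M3−M2)/(6·1)=12/61, b=Δ2−h2·(2M2+M3)/6=-14032/4941
seg 3: a=-5, c=M3/2=6094/4941, d=(M4−M3)/(6·3)=-6934/44469, b=Δ3−h3·(2M3+M4)/6=-4760/4941
seg 4: a=-1, c=M4/2=-280/1647, d=(M5−M4)/(6·2)=140/4941, b=Δ4−h4·(2M4+M5)/6=11002/4941
t_q=15/2 → seg 3, τ=3/2; S=-5+-4760/4941·τ+6094/4941·τ²+-6934/44469·τ³=-9215/2196

  seg 0: a=-2 b=20729/4941 c=0 d=-2953/9882
  seg 1: a=4 b=3011/4941 c=-2953/1647 d=12037/44469
  seg 2: a=-3 b=-14032/4941 c=3178/4941 d=12/61
  seg 3: a=-5 b=-4760/4941 c=6094/4941 d=-6934/44469
  seg 4: a=-1 b=11002/4941 c=-280/1647 d=140/4941
S(15/2) = -9215/2196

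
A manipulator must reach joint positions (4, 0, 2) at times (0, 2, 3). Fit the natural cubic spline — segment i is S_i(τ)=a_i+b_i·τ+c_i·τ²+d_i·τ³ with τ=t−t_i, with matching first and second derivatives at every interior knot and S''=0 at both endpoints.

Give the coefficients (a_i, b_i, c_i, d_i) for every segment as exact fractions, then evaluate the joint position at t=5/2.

Δ: Δ0=-2, Δ1=2
row 1: diag=6, rhs=24; c'=1/6, d'=4
back: M1=4
M: M0=0, M1=4, M2=0
seg 0: a=4, c=M0/2=0, d=(M1−M0)/(6·2)=1/3, b=Δ0−h0·(2M0+M1)/6=-10/3
seg 1: a=0, c=M1/2=2, d=(M2−M1)/(6·1)=-2/3, b=Δ1−h1·(2M1+M2)/6=2/3
t_q=5/2 → seg 1, τ=1/2; S=0+2/3·τ+2·τ²+-2/3·τ³=3/4

  seg 0: a=4 b=-10/3 c=0 d=1/3
  seg 1: a=0 b=2/3 c=2 d=-2/3
S(5/2) = 3/4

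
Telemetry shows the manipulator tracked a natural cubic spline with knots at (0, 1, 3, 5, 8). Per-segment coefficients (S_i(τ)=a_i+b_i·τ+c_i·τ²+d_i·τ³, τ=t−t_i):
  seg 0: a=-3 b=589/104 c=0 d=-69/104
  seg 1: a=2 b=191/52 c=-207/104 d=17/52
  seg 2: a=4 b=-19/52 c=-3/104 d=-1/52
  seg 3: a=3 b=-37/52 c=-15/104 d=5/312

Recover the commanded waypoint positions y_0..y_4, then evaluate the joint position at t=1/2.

y_0=-3 y_1=2 y_2=4 y_3=3 y_4=0
S(1/2) = -209/832

y_0 = S_0(0) = a_0 = -3
y_1 = S_1(0) = a_1 = 2
y_2 = S_2(0) = a_2 = 4
y_3 = S_3(0) = a_3 = 3
y_4 = S_3(3) = 0
t_q=1/2 is in segment 0 (τ=1/2); S_0(τ)=-209/832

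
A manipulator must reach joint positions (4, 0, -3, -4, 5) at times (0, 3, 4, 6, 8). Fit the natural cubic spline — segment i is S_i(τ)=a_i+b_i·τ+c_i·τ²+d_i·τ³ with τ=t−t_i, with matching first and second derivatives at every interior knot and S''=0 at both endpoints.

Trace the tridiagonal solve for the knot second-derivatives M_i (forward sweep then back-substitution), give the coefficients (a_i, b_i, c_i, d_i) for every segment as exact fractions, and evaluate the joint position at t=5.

  seg 0: a=4 b=-313/516 c=0 d=-125/1548
  seg 1: a=0 b=-719/258 c=-125/172 d=265/516
  seg 2: a=-3 b=-1393/516 c=35/43 d=295/2064
  seg 3: a=-4 b=293/129 c=575/344 d=-575/2064
S(5) = -3263/688

Δ: Δ0=-4/3, Δ1=-3, Δ2=-1/2, Δ3=9/2
row 1: diag=8, rhs=-10; c'=1/8, d'=-5/4
row 2: denom=6−1·1/8=47/8; d'=(15−1·-5/4)/(47/8)=130/47
row 3: denom=8−2·16/47=344/47; d'=(30−2·130/47)/(344/47)=575/172
back: M3=575/172
back: M2=130/47−16/47·575/172=70/43
back: M1=-5/4−1/8·70/43=-125/86
M: M0=0, M1=-125/86, M2=70/43, M3=575/172, M4=0
seg 0: a=4, c=M0/2=0, d=(M1−M0)/(6·3)=-125/1548, b=Δ0−h0·(2M0+M1)/6=-313/516
seg 1: a=0, c=M1/2=-125/172, d=(M2−M1)/(6·1)=265/516, b=Δ1−h1·(2M1+M2)/6=-719/258
seg 2: a=-3, c=M2/2=35/43, d=(M3−M2)/(6·2)=295/2064, b=Δ2−h2·(2M2+M3)/6=-1393/516
seg 3: a=-4, c=M3/2=575/344, d=(M4−M3)/(6·2)=-575/2064, b=Δ3−h3·(2M3+M4)/6=293/129
t_q=5 → seg 2, τ=1; S=-3+-1393/516·τ+35/43·τ²+295/2064·τ³=-3263/688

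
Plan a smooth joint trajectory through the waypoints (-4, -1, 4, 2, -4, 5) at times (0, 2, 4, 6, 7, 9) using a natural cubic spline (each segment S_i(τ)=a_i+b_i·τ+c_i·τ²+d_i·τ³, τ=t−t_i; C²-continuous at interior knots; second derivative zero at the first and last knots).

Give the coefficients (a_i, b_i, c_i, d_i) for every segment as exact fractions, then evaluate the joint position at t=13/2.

Δ: Δ0=3/2, Δ1=5/2, Δ2=-1, Δ3=-6, Δ4=9/2
row 1: diag=8, rhs=6; c'=1/4, d'=3/4
row 2: denom=8−2·1/4=15/2; d'=(-21−2·3/4)/(15/2)=-3
row 3: denom=6−2·4/15=82/15; d'=(-30−2·-3)/(82/15)=-180/41
row 4: denom=6−1·15/82=477/82; d'=(63−1·-180/41)/(477/82)=614/53
back: M4=614/53
back: M3=-180/41−15/82·614/53=-345/53
back: M2=-3−4/15·-345/53=-67/53
back: M1=3/4−1/4·-67/53=113/106
M: M0=0, M1=113/106, M2=-67/53, M3=-345/53, M4=614/53, M5=0
seg 0: a=-4, c=M0/2=0, d=(M1−M0)/(6·2)=113/1272, b=Δ0−h0·(2M0+M1)/6=182/159
seg 1: a=-1, c=M1/2=113/212, d=(M2−M1)/(6·2)=-247/1272, b=Δ1−h1·(2M1+M2)/6=703/318
seg 2: a=4, c=M2/2=-67/106, d=(M3−M2)/(6·2)=-139/318, b=Δ2−h2·(2M2+M3)/6=320/159
seg 3: a=2, c=M3/2=-345/106, d=(M4−M3)/(6·1)=959/318, b=Δ3−h3·(2M3+M4)/6=-916/159
seg 4: a=-4, c=M4/2=307/53, d=(M5−M4)/(6·2)=-307/318, b=Δ4−h4·(2M4+M5)/6=-1025/318
t_q=13/2 → seg 3, τ=1/2; S=2+-916/159·τ+-345/106·τ²+959/318·τ³=-1117/848

  seg 0: a=-4 b=182/159 c=0 d=113/1272
  seg 1: a=-1 b=703/318 c=113/212 d=-247/1272
  seg 2: a=4 b=320/159 c=-67/106 d=-139/318
  seg 3: a=2 b=-916/159 c=-345/106 d=959/318
  seg 4: a=-4 b=-1025/318 c=307/53 d=-307/318
S(13/2) = -1117/848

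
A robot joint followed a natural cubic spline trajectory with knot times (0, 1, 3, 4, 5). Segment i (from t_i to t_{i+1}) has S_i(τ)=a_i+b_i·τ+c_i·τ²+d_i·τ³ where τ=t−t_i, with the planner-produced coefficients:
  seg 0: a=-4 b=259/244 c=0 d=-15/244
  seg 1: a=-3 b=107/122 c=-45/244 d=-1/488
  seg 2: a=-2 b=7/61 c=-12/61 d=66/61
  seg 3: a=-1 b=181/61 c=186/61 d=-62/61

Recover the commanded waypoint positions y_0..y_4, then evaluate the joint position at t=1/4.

y_0 = S_0(0) = a_0 = -4
y_1 = S_1(0) = a_1 = -3
y_2 = S_2(0) = a_2 = -2
y_3 = S_3(0) = a_3 = -1
y_4 = S_3(1) = 4
t_q=1/4 is in segment 0 (τ=1/4); S_0(τ)=-58335/15616

y_0=-4 y_1=-3 y_2=-2 y_3=-1 y_4=4
S(1/4) = -58335/15616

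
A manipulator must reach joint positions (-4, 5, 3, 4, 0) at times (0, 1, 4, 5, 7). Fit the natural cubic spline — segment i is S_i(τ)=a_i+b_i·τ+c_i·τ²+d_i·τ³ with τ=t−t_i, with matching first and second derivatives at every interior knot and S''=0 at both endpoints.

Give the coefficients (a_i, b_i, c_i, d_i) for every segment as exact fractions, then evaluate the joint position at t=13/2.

  seg 0: a=-4 b=5087/483 c=0 d=-740/483
  seg 1: a=5 b=2867/483 c=-740/161 d=1157/1449
  seg 2: a=3 b=-40/483 c=417/161 d=-104/69
  seg 3: a=4 b=278/483 c=-311/161 d=311/966
S(13/2) = 4131/2576

Δ: Δ0=9, Δ1=-2/3, Δ2=1, Δ3=-2
row 1: diag=8, rhs=-58; c'=3/8, d'=-29/4
row 2: denom=8−3·3/8=55/8; d'=(10−3·-29/4)/(55/8)=254/55
row 3: denom=6−1·8/55=322/55; d'=(-18−1·254/55)/(322/55)=-622/161
back: M3=-622/161
back: M2=254/55−8/55·-622/161=834/161
back: M1=-29/4−3/8·834/161=-1480/161
M: M0=0, M1=-1480/161, M2=834/161, M3=-622/161, M4=0
seg 0: a=-4, c=M0/2=0, d=(M1−M0)/(6·1)=-740/483, b=Δ0−h0·(2M0+M1)/6=5087/483
seg 1: a=5, c=M1/2=-740/161, d=(M2−M1)/(6·3)=1157/1449, b=Δ1−h1·(2M1+M2)/6=2867/483
seg 2: a=3, c=M2/2=417/161, d=(M3−M2)/(6·1)=-104/69, b=Δ2−h2·(2M2+M3)/6=-40/483
seg 3: a=4, c=M3/2=-311/161, d=(M4−M3)/(6·2)=311/966, b=Δ3−h3·(2M3+M4)/6=278/483
t_q=13/2 → seg 3, τ=3/2; S=4+278/483·τ+-311/161·τ²+311/966·τ³=4131/2576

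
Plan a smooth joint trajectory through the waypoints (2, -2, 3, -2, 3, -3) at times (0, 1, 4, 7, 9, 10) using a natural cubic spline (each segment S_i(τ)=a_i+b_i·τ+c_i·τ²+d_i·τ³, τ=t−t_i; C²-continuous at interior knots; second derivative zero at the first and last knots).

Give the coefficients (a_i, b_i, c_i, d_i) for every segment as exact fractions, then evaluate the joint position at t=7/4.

Δ: Δ0=-4, Δ1=5/3, Δ2=-5/3, Δ3=5/2, Δ4=-6
row 1: diag=8, rhs=34; c'=3/8, d'=17/4
row 2: denom=12−3·3/8=87/8; d'=(-20−3·17/4)/(87/8)=-262/87
row 3: denom=10−3·8/29=266/29; d'=(25−3·-262/87)/(266/29)=141/38
row 4: denom=6−2·29/133=740/133; d'=(-51−2·141/38)/(740/133)=-21/2
back: M4=-21/2
back: M3=141/38−29/133·-21/2=6
back: M2=-262/87−8/29·6=-14/3
back: M1=17/4−3/8·-14/3=6
M: M0=0, M1=6, M2=-14/3, M3=6, M4=-21/2, M5=0
seg 0: a=2, c=M0/2=0, d=(M1−M0)/(6·1)=1, b=Δ0−h0·(2M0+M1)/6=-5
seg 1: a=-2, c=M1/2=3, d=(M2−M1)/(6·3)=-16/27, b=Δ1−h1·(2M1+M2)/6=-2
seg 2: a=3, c=M2/2=-7/3, d=(M3−M2)/(6·3)=16/27, b=Δ2−h2·(2M2+M3)/6=0
seg 3: a=-2, c=M3/2=3, d=(M4−M3)/(6·2)=-11/8, b=Δ3−h3·(2M3+M4)/6=2
seg 4: a=3, c=M4/2=-21/4, d=(M5−M4)/(6·1)=7/4, b=Δ4−h4·(2M4+M5)/6=-5/2
t_q=7/4 → seg 1, τ=3/4; S=-2+-2·τ+3·τ²+-16/27·τ³=-33/16

  seg 0: a=2 b=-5 c=0 d=1
  seg 1: a=-2 b=-2 c=3 d=-16/27
  seg 2: a=3 b=0 c=-7/3 d=16/27
  seg 3: a=-2 b=2 c=3 d=-11/8
  seg 4: a=3 b=-5/2 c=-21/4 d=7/4
S(7/4) = -33/16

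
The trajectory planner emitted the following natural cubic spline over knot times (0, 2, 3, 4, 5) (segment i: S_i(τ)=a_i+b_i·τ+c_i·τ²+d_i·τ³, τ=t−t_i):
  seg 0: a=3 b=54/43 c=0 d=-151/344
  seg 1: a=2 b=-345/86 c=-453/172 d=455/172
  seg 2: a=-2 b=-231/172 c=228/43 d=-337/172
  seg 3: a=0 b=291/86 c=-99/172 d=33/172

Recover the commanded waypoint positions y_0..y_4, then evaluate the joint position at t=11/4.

y_0=3 y_1=2 y_2=-2 y_3=0 y_4=3
S(11/4) = -15127/11008

y_0 = S_0(0) = a_0 = 3
y_1 = S_1(0) = a_1 = 2
y_2 = S_2(0) = a_2 = -2
y_3 = S_3(0) = a_3 = 0
y_4 = S_3(1) = 3
t_q=11/4 is in segment 1 (τ=3/4); S_1(τ)=-15127/11008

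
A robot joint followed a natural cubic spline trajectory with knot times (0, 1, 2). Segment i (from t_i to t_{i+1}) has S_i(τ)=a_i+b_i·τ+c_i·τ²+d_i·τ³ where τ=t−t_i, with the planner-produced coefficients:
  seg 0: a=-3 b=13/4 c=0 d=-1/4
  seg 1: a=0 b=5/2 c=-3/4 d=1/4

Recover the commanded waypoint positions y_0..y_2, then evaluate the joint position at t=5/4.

y_0=-3 y_1=0 y_2=2
S(5/4) = 149/256

y_0 = S_0(0) = a_0 = -3
y_1 = S_1(0) = a_1 = 0
y_2 = S_1(1) = 2
t_q=5/4 is in segment 1 (τ=1/4); S_1(τ)=149/256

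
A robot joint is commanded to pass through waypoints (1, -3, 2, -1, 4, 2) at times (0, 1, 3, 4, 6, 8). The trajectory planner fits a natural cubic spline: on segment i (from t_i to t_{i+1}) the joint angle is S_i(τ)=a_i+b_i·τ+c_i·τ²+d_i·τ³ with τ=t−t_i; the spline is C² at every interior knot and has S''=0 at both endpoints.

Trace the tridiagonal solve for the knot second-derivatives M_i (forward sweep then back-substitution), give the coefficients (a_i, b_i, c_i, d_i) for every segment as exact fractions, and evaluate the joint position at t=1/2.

  seg 0: a=1 b=-769/136 c=0 d=225/136
  seg 1: a=-3 b=-47/68 c=675/136 d=-229/136
  seg 2: a=2 b=-71/68 c=-699/136 d=433/136
  seg 3: a=-1 b=-241/136 c=75/17 d=-619/544
  seg 4: a=4 b=151/68 c=-657/272 d=219/544
S(1/2) = -1763/1088

Δ: Δ0=-4, Δ1=5/2, Δ2=-3, Δ3=5/2, Δ4=-1
row 1: diag=6, rhs=39; c'=1/3, d'=13/2
row 2: denom=6−2·1/3=16/3; d'=(-33−2·13/2)/(16/3)=-69/8
row 3: denom=6−1·3/16=93/16; d'=(33−1·-69/8)/(93/16)=222/31
row 4: denom=8−2·32/93=680/93; d'=(-21−2·222/31)/(680/93)=-657/136
back: M4=-657/136
back: M3=222/31−32/93·-657/136=150/17
back: M2=-69/8−3/16·150/17=-699/68
back: M1=13/2−1/3·-699/68=675/68
M: M0=0, M1=675/68, M2=-699/68, M3=150/17, M4=-657/136, M5=0
seg 0: a=1, c=M0/2=0, d=(M1−M0)/(6·1)=225/136, b=Δ0−h0·(2M0+M1)/6=-769/136
seg 1: a=-3, c=M1/2=675/136, d=(M2−M1)/(6·2)=-229/136, b=Δ1−h1·(2M1+M2)/6=-47/68
seg 2: a=2, c=M2/2=-699/136, d=(M3−M2)/(6·1)=433/136, b=Δ2−h2·(2M2+M3)/6=-71/68
seg 3: a=-1, c=M3/2=75/17, d=(M4−M3)/(6·2)=-619/544, b=Δ3−h3·(2M3+M4)/6=-241/136
seg 4: a=4, c=M4/2=-657/272, d=(M5−M4)/(6·2)=219/544, b=Δ4−h4·(2M4+M5)/6=151/68
t_q=1/2 → seg 0, τ=1/2; S=1+-769/136·τ+0·τ²+225/136·τ³=-1763/1088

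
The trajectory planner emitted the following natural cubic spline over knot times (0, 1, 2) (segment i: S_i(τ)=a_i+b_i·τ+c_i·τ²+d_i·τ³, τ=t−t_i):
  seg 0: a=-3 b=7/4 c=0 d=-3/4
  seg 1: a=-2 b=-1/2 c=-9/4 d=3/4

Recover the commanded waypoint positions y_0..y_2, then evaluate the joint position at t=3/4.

y_0=-3 y_1=-2 y_2=-4
S(3/4) = -513/256

y_0 = S_0(0) = a_0 = -3
y_1 = S_1(0) = a_1 = -2
y_2 = S_1(1) = -4
t_q=3/4 is in segment 0 (τ=3/4); S_0(τ)=-513/256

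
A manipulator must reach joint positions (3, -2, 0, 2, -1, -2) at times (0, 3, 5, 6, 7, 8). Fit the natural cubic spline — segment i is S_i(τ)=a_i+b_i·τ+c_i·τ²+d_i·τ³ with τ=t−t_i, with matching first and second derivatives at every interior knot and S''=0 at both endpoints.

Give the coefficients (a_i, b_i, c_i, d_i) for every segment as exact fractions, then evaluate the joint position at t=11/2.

  seg 0: a=3 b=-2699/1200 c=0 d=233/3600
  seg 1: a=-2 b=-301/600 c=233/400 d=101/1200
  seg 2: a=0 b=1703/600 c=87/80 d=-2311/1200
  seg 3: a=2 b=-917/1200 c=-469/100 d=589/240
  seg 4: a=-1 b=-1669/600 c=1069/400 d=-1069/1200
S(11/2) = 4641/3200

Δ: Δ0=-5/3, Δ1=1, Δ2=2, Δ3=-3, Δ4=-1
row 1: diag=10, rhs=16; c'=1/5, d'=8/5
row 2: denom=6−2·1/5=28/5; d'=(6−2·8/5)/(28/5)=1/2
row 3: denom=4−1·5/28=107/28; d'=(-30−1·1/2)/(107/28)=-854/107
row 4: denom=4−1·28/107=400/107; d'=(12−1·-854/107)/(400/107)=1069/200
back: M4=1069/200
back: M3=-854/107−28/107·1069/200=-469/50
back: M2=1/2−5/28·-469/50=87/40
back: M1=8/5−1/5·87/40=233/200
M: M0=0, M1=233/200, M2=87/40, M3=-469/50, M4=1069/200, M5=0
seg 0: a=3, c=M0/2=0, d=(M1−M0)/(6·3)=233/3600, b=Δ0−h0·(2M0+M1)/6=-2699/1200
seg 1: a=-2, c=M1/2=233/400, d=(M2−M1)/(6·2)=101/1200, b=Δ1−h1·(2M1+M2)/6=-301/600
seg 2: a=0, c=M2/2=87/80, d=(M3−M2)/(6·1)=-2311/1200, b=Δ2−h2·(2M2+M3)/6=1703/600
seg 3: a=2, c=M3/2=-469/100, d=(M4−M3)/(6·1)=589/240, b=Δ3−h3·(2M3+M4)/6=-917/1200
seg 4: a=-1, c=M4/2=1069/400, d=(M5−M4)/(6·1)=-1069/1200, b=Δ4−h4·(2M4+M5)/6=-1669/600
t_q=11/2 → seg 2, τ=1/2; S=0+1703/600·τ+87/80·τ²+-2311/1200·τ³=4641/3200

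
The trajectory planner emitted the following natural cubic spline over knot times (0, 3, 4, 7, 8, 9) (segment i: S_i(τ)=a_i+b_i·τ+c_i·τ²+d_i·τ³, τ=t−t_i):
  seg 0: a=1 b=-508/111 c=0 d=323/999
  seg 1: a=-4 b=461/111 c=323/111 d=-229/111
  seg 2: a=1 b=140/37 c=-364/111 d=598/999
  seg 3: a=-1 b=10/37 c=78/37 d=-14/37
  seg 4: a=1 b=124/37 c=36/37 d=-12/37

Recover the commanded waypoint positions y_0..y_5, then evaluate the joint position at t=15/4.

y_0 = S_0(0) = a_0 = 1
y_1 = S_1(0) = a_1 = -4
y_2 = S_2(0) = a_2 = 1
y_3 = S_3(0) = a_3 = -1
y_4 = S_4(0) = a_4 = 1
y_5 = S_4(1) = 5
t_q=15/4 is in segment 1 (τ=3/4); S_1(τ)=-281/2368

y_0=1 y_1=-4 y_2=1 y_3=-1 y_4=1 y_5=5
S(15/4) = -281/2368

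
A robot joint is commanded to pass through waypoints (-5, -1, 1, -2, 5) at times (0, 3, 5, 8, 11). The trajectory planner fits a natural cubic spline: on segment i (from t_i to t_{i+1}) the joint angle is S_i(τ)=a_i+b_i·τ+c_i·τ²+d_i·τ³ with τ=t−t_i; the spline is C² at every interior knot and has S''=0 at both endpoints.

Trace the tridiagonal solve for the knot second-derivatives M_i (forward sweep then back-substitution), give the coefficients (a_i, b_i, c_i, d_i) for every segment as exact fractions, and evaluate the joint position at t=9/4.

  seg 0: a=-5 b=147/118 c=0 d=31/3186
  seg 1: a=-1 b=89/59 c=31/354 d=-121/708
  seg 2: a=1 b=-34/177 c=-166/177 d=355/1593
  seg 3: a=-2 b=35/177 c=63/59 d=-7/59
S(9/4) = -15755/7552

Δ: Δ0=4/3, Δ1=1, Δ2=-1, Δ3=7/3
row 1: diag=10, rhs=-2; c'=1/5, d'=-1/5
row 2: denom=10−2·1/5=48/5; d'=(-12−2·-1/5)/(48/5)=-29/24
row 3: denom=12−3·5/16=177/16; d'=(20−3·-29/24)/(177/16)=126/59
back: M3=126/59
back: M2=-29/24−5/16·126/59=-332/177
back: M1=-1/5−1/5·-332/177=31/177
M: M0=0, M1=31/177, M2=-332/177, M3=126/59, M4=0
seg 0: a=-5, c=M0/2=0, d=(M1−M0)/(6·3)=31/3186, b=Δ0−h0·(2M0+M1)/6=147/118
seg 1: a=-1, c=M1/2=31/354, d=(M2−M1)/(6·2)=-121/708, b=Δ1−h1·(2M1+M2)/6=89/59
seg 2: a=1, c=M2/2=-166/177, d=(M3−M2)/(6·3)=355/1593, b=Δ2−h2·(2M2+M3)/6=-34/177
seg 3: a=-2, c=M3/2=63/59, d=(M4−M3)/(6·3)=-7/59, b=Δ3−h3·(2M3+M4)/6=35/177
t_q=9/4 → seg 0, τ=9/4; S=-5+147/118·τ+0·τ²+31/3186·τ³=-15755/7552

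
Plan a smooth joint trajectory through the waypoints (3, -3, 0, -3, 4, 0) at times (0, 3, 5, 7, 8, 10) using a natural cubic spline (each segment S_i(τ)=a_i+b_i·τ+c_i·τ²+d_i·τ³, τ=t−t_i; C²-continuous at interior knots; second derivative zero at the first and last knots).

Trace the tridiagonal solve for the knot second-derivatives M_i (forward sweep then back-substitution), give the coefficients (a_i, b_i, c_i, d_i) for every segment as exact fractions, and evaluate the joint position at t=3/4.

  seg 0: a=3 b=-4439/1210 c=0 d=673/3630
  seg 1: a=-3 b=809/605 c=2019/1210 d=-3841/4840
  seg 2: a=0 b=-1829/1210 c=-1497/484 d=7499/4840
  seg 3: a=-3 b=259/55 c=3753/605 d=-2367/605
  seg 4: a=4 b=3254/605 c=-3348/605 d=558/605
S(3/4) = 5061/15488

Δ: Δ0=-2, Δ1=3/2, Δ2=-3/2, Δ3=7, Δ4=-2
row 1: diag=10, rhs=21; c'=1/5, d'=21/10
row 2: denom=8−2·1/5=38/5; d'=(-18−2·21/10)/(38/5)=-111/38
row 3: denom=6−2·5/19=104/19; d'=(51−2·-111/38)/(104/19)=135/13
row 4: denom=6−1·19/104=605/104; d'=(-54−1·135/13)/(605/104)=-6696/605
back: M4=-6696/605
back: M3=135/13−19/104·-6696/605=7506/605
back: M2=-111/38−5/19·7506/605=-1497/242
back: M1=21/10−1/5·-1497/242=2019/605
M: M0=0, M1=2019/605, M2=-1497/242, M3=7506/605, M4=-6696/605, M5=0
seg 0: a=3, c=M0/2=0, d=(M1−M0)/(6·3)=673/3630, b=Δ0−h0·(2M0+M1)/6=-4439/1210
seg 1: a=-3, c=M1/2=2019/1210, d=(M2−M1)/(6·2)=-3841/4840, b=Δ1−h1·(2M1+M2)/6=809/605
seg 2: a=0, c=M2/2=-1497/484, d=(M3−M2)/(6·2)=7499/4840, b=Δ2−h2·(2M2+M3)/6=-1829/1210
seg 3: a=-3, c=M3/2=3753/605, d=(M4−M3)/(6·1)=-2367/605, b=Δ3−h3·(2M3+M4)/6=259/55
seg 4: a=4, c=M4/2=-3348/605, d=(M5−M4)/(6·2)=558/605, b=Δ4−h4·(2M4+M5)/6=3254/605
t_q=3/4 → seg 0, τ=3/4; S=3+-4439/1210·τ+0·τ²+673/3630·τ³=5061/15488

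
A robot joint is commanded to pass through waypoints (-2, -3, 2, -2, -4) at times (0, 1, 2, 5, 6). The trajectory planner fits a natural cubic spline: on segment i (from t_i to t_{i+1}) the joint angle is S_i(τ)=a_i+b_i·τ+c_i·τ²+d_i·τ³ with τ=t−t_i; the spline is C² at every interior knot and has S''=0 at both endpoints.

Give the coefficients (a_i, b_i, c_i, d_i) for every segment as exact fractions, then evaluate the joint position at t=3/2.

Δ: Δ0=-1, Δ1=5, Δ2=-4/3, Δ3=-2
row 1: diag=4, rhs=36; c'=1/4, d'=9
row 2: denom=8−1·1/4=31/4; d'=(-38−1·9)/(31/4)=-188/31
row 3: denom=8−3·12/31=212/31; d'=(-4−3·-188/31)/(212/31)=110/53
back: M3=110/53
back: M2=-188/31−12/31·110/53=-364/53
back: M1=9−1/4·-364/53=568/53
M: M0=0, M1=568/53, M2=-364/53, M3=110/53, M4=0
seg 0: a=-2, c=M0/2=0, d=(M1−M0)/(6·1)=284/159, b=Δ0−h0·(2M0+M1)/6=-443/159
seg 1: a=-3, c=M1/2=284/53, d=(M2−M1)/(6·1)=-466/159, b=Δ1−h1·(2M1+M2)/6=409/159
seg 2: a=2, c=M2/2=-182/53, d=(M3−M2)/(6·3)=79/159, b=Δ2−h2·(2M2+M3)/6=715/159
seg 3: a=-2, c=M3/2=55/53, d=(M4−M3)/(6·1)=-55/159, b=Δ3−h3·(2M3+M4)/6=-428/159
t_q=3/2 → seg 1, τ=1/2; S=-3+409/159·τ+284/53·τ²+-466/159·τ³=-157/212

  seg 0: a=-2 b=-443/159 c=0 d=284/159
  seg 1: a=-3 b=409/159 c=284/53 d=-466/159
  seg 2: a=2 b=715/159 c=-182/53 d=79/159
  seg 3: a=-2 b=-428/159 c=55/53 d=-55/159
S(3/2) = -157/212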